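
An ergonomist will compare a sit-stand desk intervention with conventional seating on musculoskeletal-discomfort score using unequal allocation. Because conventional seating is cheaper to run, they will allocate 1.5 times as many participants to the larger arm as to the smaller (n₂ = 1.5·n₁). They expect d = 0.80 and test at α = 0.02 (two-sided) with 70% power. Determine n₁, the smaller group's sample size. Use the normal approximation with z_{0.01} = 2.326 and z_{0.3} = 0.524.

n₁ = 22

With allocation ratio k = n₂/n₁ = 1.5, Var(x̄₁−x̄₂) = σ²(1/n₁ + 1/(k·n₁)) = σ²·(k+1)/(k·n₁).
So n₁ = (1 + 1/k)·((z_{α/2} + z_β)/d)² = 1.667 × (2.850/0.80)².
n₁ = 1.667 × 12.69 = 21.2.
Round up: n₁ = 22, giving n₂ = 1.5 × 22 = 33.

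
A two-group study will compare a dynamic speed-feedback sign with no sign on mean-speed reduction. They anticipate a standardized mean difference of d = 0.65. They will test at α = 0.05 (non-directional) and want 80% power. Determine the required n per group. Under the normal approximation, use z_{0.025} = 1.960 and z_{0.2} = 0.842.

For two independent groups with equal n: n = 2·((z_{α/2} + z_β) / d)².
z_{α/2} + z_β = 1.960 + 0.842 = 2.802.
n = 2 × (2.802 / 0.65)² = 2 × 4.311² = 2 × 18.58 = 37.2.
Round up to the next whole participant.

n = 38 per group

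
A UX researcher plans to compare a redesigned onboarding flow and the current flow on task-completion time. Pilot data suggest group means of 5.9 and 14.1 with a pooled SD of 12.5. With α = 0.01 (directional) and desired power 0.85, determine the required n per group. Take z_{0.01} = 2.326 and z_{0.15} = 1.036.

Cohen's d = |M₁ − M₂| / SD_pooled = |5.9 − 14.1| / 12.5 = 8.2 / 12.5 = 0.656.
For two independent groups with equal n: n = 2·((z_{α} + z_β) / d)².
z_{α} + z_β = 2.326 + 1.036 = 3.362.
n = 2 × (3.362 / 0.656)² = 2 × 5.125² = 2 × 26.27 = 52.5.
Round up to the next whole participant.

n = 53 per group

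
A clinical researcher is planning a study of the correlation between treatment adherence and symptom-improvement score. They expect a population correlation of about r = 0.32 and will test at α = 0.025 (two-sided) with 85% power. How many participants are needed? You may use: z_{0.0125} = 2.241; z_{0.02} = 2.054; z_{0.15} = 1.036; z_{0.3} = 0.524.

Fisher's z: C = ½·ln((1+r)/(1−r)) = ½·ln(1.9412) = 0.3316.
n = ((z_{α/2} + z_β)/C)² + 3.
(2.241 + 1.036) / 0.3316 = 3.277 / 0.3316 = 9.882.
n = 9.882² + 3 = 97.66 + 3 = 100.7.
Round up.

n = 101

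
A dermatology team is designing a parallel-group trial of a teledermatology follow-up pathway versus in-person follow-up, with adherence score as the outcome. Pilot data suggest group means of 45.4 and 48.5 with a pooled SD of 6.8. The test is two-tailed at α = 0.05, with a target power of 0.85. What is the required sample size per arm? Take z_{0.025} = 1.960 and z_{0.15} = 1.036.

n = 87 per group

Cohen's d = |M₁ − M₂| / SD_pooled = |45.4 − 48.5| / 6.8 = 3.1 / 6.8 = 0.456.
For two independent groups with equal n: n = 2·((z_{α/2} + z_β) / d)².
z_{α/2} + z_β = 1.960 + 1.036 = 2.996.
n = 2 × (2.996 / 0.456)² = 2 × 6.570² = 2 × 43.17 = 86.3.
Round up to the next whole participant.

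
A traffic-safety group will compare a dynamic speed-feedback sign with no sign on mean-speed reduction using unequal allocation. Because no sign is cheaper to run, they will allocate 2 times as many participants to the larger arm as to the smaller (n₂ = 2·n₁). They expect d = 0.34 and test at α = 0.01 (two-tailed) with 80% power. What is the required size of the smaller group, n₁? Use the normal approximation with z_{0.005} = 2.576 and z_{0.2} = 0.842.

With allocation ratio k = n₂/n₁ = 2, Var(x̄₁−x̄₂) = σ²(1/n₁ + 1/(k·n₁)) = σ²·(k+1)/(k·n₁).
So n₁ = (1 + 1/k)·((z_{α/2} + z_β)/d)² = 1.500 × (3.418/0.34)².
n₁ = 1.500 × 101.06 = 151.6.
Round up: n₁ = 152, giving n₂ = 2 × 152 = 304.

n₁ = 152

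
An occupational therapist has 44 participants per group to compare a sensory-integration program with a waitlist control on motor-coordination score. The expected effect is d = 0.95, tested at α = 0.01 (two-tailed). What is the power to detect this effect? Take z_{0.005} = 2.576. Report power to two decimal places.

For two equal groups, power = Φ(d·√(n/2) − z_{α/2}).
d·√(n/2) = 0.95 × √(44/2) = 0.95 × 4.690 = 4.456.
z_β = 4.456 − 2.576 = 1.880.
Power = Φ(1.880) = 0.970.

power ≈ 0.97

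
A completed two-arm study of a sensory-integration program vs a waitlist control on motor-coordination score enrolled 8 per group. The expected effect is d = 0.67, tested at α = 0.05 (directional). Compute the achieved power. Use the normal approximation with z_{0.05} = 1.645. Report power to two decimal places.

power ≈ 0.38

For two equal groups, power = Φ(d·√(n/2) − z_{α}).
d·√(n/2) = 0.67 × √(8/2) = 0.67 × 2.000 = 1.340.
z_β = 1.340 − 1.645 = -0.305.
Power = Φ(-0.305) = 0.380.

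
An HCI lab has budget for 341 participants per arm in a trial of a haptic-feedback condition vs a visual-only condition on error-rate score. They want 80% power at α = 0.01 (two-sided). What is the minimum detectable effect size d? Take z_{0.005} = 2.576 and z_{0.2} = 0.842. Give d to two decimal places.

d_min ≈ 0.26

For two independent groups of n = 341 each: d_min = (z_{α/2} + z_β)·√(2/n).
z-sum = 2.576 + 0.842 = 3.418.
d_min = 3.418 × √(2/341) = 3.418 × 0.0766 = 0.262.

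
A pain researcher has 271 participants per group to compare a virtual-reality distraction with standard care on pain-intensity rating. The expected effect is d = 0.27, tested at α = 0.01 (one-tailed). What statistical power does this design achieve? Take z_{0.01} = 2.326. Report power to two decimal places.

power ≈ 0.79

For two equal groups, power = Φ(d·√(n/2) − z_{α}).
d·√(n/2) = 0.27 × √(271/2) = 0.27 × 11.640 = 3.143.
z_β = 3.143 − 2.326 = 0.817.
Power = Φ(0.817) = 0.793.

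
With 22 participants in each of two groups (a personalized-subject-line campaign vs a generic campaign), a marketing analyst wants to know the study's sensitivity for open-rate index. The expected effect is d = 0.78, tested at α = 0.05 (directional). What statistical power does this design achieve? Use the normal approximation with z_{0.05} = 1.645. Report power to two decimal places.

For two equal groups, power = Φ(d·√(n/2) − z_{α}).
d·√(n/2) = 0.78 × √(22/2) = 0.78 × 3.317 = 2.587.
z_β = 2.587 − 1.645 = 0.942.
Power = Φ(0.942) = 0.827.

power ≈ 0.83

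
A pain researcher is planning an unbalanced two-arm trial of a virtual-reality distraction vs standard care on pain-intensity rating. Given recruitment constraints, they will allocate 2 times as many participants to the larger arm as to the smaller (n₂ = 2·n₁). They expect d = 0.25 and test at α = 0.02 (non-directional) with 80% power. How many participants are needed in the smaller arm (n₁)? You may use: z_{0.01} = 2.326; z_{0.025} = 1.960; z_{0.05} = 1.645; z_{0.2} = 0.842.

n₁ = 241

With allocation ratio k = n₂/n₁ = 2, Var(x̄₁−x̄₂) = σ²(1/n₁ + 1/(k·n₁)) = σ²·(k+1)/(k·n₁).
So n₁ = (1 + 1/k)·((z_{α/2} + z_β)/d)² = 1.500 × (3.168/0.25)².
n₁ = 1.500 × 160.58 = 240.9.
Round up: n₁ = 241, giving n₂ = 2 × 241 = 482.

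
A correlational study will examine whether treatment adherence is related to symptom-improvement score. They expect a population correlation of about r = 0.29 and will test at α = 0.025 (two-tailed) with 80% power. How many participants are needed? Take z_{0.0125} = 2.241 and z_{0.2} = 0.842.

Fisher's z: C = ½·ln((1+r)/(1−r)) = ½·ln(1.8169) = 0.2986.
n = ((z_{α/2} + z_β)/C)² + 3.
(2.241 + 0.842) / 0.2986 = 3.083 / 0.2986 = 10.325.
n = 10.325² + 3 = 106.60 + 3 = 109.6.
Round up.

n = 110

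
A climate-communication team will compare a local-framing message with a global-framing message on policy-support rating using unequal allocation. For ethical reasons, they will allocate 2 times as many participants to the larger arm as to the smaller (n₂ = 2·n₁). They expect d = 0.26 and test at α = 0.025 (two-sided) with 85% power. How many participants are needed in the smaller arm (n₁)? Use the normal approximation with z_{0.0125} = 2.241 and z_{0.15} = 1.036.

n₁ = 239

With allocation ratio k = n₂/n₁ = 2, Var(x̄₁−x̄₂) = σ²(1/n₁ + 1/(k·n₁)) = σ²·(k+1)/(k·n₁).
So n₁ = (1 + 1/k)·((z_{α/2} + z_β)/d)² = 1.500 × (3.277/0.26)².
n₁ = 1.500 × 158.86 = 238.3.
Round up: n₁ = 239, giving n₂ = 2 × 239 = 478.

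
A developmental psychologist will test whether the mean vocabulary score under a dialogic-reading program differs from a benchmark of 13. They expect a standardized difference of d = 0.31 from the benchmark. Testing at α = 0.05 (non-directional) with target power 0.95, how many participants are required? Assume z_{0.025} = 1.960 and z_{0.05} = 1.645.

For a one-sample test: n = ((z_{α/2} + z_β) / d)².
z_{α/2} + z_β = 1.960 + 1.645 = 3.605.
n = (3.605 / 0.31)² = 11.629² = 135.23.
Round up.

n = 136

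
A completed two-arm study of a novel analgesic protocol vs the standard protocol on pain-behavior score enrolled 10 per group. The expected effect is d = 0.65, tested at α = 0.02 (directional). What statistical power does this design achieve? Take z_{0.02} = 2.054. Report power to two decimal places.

power ≈ 0.27

For two equal groups, power = Φ(d·√(n/2) − z_{α}).
d·√(n/2) = 0.65 × √(10/2) = 0.65 × 2.236 = 1.453.
z_β = 1.453 − 2.054 = -0.601.
Power = Φ(-0.601) = 0.274.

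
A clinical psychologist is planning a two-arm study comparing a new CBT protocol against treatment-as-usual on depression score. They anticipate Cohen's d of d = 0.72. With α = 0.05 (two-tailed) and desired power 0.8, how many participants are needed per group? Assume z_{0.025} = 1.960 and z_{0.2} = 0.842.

n = 31 per group

For two independent groups with equal n: n = 2·((z_{α/2} + z_β) / d)².
z_{α/2} + z_β = 1.960 + 0.842 = 2.802.
n = 2 × (2.802 / 0.72)² = 2 × 3.892² = 2 × 15.15 = 30.3.
Round up to the next whole participant.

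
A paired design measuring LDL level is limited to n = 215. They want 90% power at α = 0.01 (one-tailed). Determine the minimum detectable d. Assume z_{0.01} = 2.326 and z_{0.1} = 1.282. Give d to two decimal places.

d_min ≈ 0.25

For a single sample (or paired design) of n = 215: d_min = (z_{α} + z_β)/√n.
z-sum = 2.326 + 1.282 = 3.608.
d_min = 3.608 / √215 = 3.608 / 14.663 = 0.246.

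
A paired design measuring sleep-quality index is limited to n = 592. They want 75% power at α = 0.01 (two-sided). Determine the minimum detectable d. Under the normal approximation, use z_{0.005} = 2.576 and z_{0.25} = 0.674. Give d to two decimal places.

d_min ≈ 0.13

For a single sample (or paired design) of n = 592: d_min = (z_{α/2} + z_β)/√n.
z-sum = 2.576 + 0.674 = 3.250.
d_min = 3.250 / √592 = 3.250 / 24.331 = 0.134.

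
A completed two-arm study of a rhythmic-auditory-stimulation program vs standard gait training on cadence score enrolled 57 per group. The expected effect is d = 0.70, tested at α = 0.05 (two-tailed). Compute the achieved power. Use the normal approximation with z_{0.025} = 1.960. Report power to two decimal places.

power ≈ 0.96

For two equal groups, power = Φ(d·√(n/2) − z_{α/2}).
d·√(n/2) = 0.70 × √(57/2) = 0.70 × 5.339 = 3.737.
z_β = 3.737 − 1.960 = 1.777.
Power = Φ(1.777) = 0.962.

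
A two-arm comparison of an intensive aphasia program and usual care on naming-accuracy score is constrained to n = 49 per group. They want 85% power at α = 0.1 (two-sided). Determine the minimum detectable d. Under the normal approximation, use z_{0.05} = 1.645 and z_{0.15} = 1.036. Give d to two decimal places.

For two independent groups of n = 49 each: d_min = (z_{α/2} + z_β)·√(2/n).
z-sum = 1.645 + 1.036 = 2.681.
d_min = 2.681 × √(2/49) = 2.681 × 0.2020 = 0.542.

d_min ≈ 0.54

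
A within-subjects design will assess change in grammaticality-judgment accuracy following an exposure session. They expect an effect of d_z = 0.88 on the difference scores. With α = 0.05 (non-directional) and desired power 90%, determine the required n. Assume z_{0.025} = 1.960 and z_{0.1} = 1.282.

For a paired (one-sample on differences) test: n = ((z_{α/2} + z_β) / d)².
z_{α/2} + z_β = 1.960 + 1.282 = 3.242.
n = (3.242 / 0.88)² = 3.684² = 13.57.
Round up.

n = 14 pairs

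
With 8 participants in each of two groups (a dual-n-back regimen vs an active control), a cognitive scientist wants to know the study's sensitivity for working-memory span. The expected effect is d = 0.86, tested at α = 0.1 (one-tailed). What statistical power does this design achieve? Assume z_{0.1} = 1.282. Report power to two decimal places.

For two equal groups, power = Φ(d·√(n/2) − z_{α}).
d·√(n/2) = 0.86 × √(8/2) = 0.86 × 2.000 = 1.720.
z_β = 1.720 − 1.282 = 0.438.
Power = Φ(0.438) = 0.669.

power ≈ 0.67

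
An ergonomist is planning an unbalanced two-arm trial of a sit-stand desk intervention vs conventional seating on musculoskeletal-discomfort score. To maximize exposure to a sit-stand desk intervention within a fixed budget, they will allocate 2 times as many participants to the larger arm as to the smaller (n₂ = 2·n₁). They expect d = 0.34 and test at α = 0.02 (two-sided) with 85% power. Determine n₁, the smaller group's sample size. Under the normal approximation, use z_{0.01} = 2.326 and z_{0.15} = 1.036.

n₁ = 147

With allocation ratio k = n₂/n₁ = 2, Var(x̄₁−x̄₂) = σ²(1/n₁ + 1/(k·n₁)) = σ²·(k+1)/(k·n₁).
So n₁ = (1 + 1/k)·((z_{α/2} + z_β)/d)² = 1.500 × (3.362/0.34)².
n₁ = 1.500 × 97.78 = 146.7.
Round up: n₁ = 147, giving n₂ = 2 × 147 = 294.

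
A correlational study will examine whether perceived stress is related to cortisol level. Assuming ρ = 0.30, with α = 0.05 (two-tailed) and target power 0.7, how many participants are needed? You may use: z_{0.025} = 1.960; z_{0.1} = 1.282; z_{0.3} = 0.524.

n = 68

Fisher's z: C = ½·ln((1+r)/(1−r)) = ½·ln(1.8571) = 0.3095.
n = ((z_{α/2} + z_β)/C)² + 3.
(1.960 + 0.524) / 0.3095 = 2.484 / 0.3095 = 8.026.
n = 8.026² + 3 = 64.41 + 3 = 67.4.
Round up.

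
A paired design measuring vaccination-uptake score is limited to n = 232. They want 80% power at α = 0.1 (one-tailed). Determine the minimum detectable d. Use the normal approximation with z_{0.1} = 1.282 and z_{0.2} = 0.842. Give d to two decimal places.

For a single sample (or paired design) of n = 232: d_min = (z_{α} + z_β)/√n.
z-sum = 1.282 + 0.842 = 2.124.
d_min = 2.124 / √232 = 2.124 / 15.232 = 0.139.

d_min ≈ 0.14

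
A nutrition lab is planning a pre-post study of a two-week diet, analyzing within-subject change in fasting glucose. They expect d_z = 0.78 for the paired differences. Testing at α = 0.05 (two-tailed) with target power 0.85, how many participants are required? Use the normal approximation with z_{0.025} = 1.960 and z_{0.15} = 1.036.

For a paired (one-sample on differences) test: n = ((z_{α/2} + z_β) / d)².
z_{α/2} + z_β = 1.960 + 1.036 = 2.996.
n = (2.996 / 0.78)² = 3.841² = 14.75.
Round up.

n = 15 pairs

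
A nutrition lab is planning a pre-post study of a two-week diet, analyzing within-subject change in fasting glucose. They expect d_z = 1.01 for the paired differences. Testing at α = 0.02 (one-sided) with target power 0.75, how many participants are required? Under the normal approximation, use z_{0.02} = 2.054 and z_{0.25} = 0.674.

n = 8 pairs

For a paired (one-sample on differences) test: n = ((z_{α} + z_β) / d)².
z_{α} + z_β = 2.054 + 0.674 = 2.728.
n = (2.728 / 1.01)² = 2.701² = 7.30.
Round up.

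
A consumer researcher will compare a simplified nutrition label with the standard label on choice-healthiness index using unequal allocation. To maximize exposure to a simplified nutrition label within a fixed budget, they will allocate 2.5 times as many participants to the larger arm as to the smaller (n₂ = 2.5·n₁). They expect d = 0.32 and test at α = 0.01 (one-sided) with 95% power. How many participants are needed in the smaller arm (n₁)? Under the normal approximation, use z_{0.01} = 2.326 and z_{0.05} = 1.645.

With allocation ratio k = n₂/n₁ = 2.5, Var(x̄₁−x̄₂) = σ²(1/n₁ + 1/(k·n₁)) = σ²·(k+1)/(k·n₁).
So n₁ = (1 + 1/k)·((z_{α} + z_β)/d)² = 1.400 × (3.971/0.32)².
n₁ = 1.400 × 153.99 = 215.6.
Round up: n₁ = 216, giving n₂ = 2.5 × 216 = 540.

n₁ = 216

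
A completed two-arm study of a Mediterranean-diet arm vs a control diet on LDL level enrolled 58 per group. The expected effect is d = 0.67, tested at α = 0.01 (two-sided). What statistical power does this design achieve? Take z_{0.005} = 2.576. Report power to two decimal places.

For two equal groups, power = Φ(d·√(n/2) − z_{α/2}).
d·√(n/2) = 0.67 × √(58/2) = 0.67 × 5.385 = 3.608.
z_β = 3.608 − 2.576 = 1.032.
Power = Φ(1.032) = 0.849.

power ≈ 0.85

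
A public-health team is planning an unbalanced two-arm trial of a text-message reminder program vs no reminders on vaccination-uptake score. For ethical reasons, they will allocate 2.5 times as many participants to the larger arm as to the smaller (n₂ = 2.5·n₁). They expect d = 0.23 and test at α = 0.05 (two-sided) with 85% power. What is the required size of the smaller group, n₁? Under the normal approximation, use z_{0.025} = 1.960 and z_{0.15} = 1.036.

n₁ = 238

With allocation ratio k = n₂/n₁ = 2.5, Var(x̄₁−x̄₂) = σ²(1/n₁ + 1/(k·n₁)) = σ²·(k+1)/(k·n₁).
So n₁ = (1 + 1/k)·((z_{α/2} + z_β)/d)² = 1.400 × (2.996/0.23)².
n₁ = 1.400 × 169.68 = 237.6.
Round up: n₁ = 238, giving n₂ = 2.5 × 238 = 595.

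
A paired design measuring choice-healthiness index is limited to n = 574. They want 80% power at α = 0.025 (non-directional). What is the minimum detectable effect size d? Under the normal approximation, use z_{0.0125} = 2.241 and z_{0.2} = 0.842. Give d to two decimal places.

For a single sample (or paired design) of n = 574: d_min = (z_{α/2} + z_β)/√n.
z-sum = 2.241 + 0.842 = 3.083.
d_min = 3.083 / √574 = 3.083 / 23.958 = 0.129.

d_min ≈ 0.13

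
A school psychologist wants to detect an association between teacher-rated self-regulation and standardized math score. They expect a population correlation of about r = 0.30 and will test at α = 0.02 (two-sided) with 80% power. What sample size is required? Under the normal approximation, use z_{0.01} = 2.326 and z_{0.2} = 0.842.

Fisher's z: C = ½·ln((1+r)/(1−r)) = ½·ln(1.8571) = 0.3095.
n = ((z_{α/2} + z_β)/C)² + 3.
(2.326 + 0.842) / 0.3095 = 3.168 / 0.3095 = 10.236.
n = 10.236² + 3 = 104.77 + 3 = 107.8.
Round up.

n = 108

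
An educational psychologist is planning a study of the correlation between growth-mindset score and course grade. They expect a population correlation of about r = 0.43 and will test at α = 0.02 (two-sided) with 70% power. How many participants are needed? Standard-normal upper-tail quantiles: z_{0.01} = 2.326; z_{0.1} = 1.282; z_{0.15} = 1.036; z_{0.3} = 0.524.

Fisher's z: C = ½·ln((1+r)/(1−r)) = ½·ln(2.5088) = 0.4599.
n = ((z_{α/2} + z_β)/C)² + 3.
(2.326 + 0.524) / 0.4599 = 2.850 / 0.4599 = 6.197.
n = 6.197² + 3 = 38.40 + 3 = 41.4.
Round up.

n = 42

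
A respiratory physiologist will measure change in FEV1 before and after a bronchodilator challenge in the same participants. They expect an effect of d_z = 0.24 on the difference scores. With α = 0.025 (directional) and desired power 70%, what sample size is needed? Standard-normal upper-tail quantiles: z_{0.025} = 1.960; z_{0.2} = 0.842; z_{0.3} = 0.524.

For a paired (one-sample on differences) test: n = ((z_{α} + z_β) / d)².
z_{α} + z_β = 1.960 + 0.524 = 2.484.
n = (2.484 / 0.24)² = 10.350² = 107.12.
Round up.

n = 108 pairs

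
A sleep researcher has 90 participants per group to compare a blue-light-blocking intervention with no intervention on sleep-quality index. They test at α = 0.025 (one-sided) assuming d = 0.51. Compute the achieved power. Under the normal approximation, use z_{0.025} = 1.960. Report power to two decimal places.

power ≈ 0.93

For two equal groups, power = Φ(d·√(n/2) − z_{α}).
d·√(n/2) = 0.51 × √(90/2) = 0.51 × 6.708 = 3.421.
z_β = 3.421 − 1.960 = 1.461.
Power = Φ(1.461) = 0.928.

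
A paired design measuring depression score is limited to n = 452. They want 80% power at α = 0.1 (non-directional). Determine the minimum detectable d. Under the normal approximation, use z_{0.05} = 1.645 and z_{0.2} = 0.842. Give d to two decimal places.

For a single sample (or paired design) of n = 452: d_min = (z_{α/2} + z_β)/√n.
z-sum = 1.645 + 0.842 = 2.487.
d_min = 2.487 / √452 = 2.487 / 21.260 = 0.117.

d_min ≈ 0.12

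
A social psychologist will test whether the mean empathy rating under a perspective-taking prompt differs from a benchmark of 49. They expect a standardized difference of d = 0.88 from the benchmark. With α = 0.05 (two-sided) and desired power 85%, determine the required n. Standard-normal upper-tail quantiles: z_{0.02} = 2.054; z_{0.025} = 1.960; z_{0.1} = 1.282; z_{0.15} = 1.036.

For a one-sample test: n = ((z_{α/2} + z_β) / d)².
z_{α/2} + z_β = 1.960 + 1.036 = 2.996.
n = (2.996 / 0.88)² = 3.405² = 11.59.
Round up.

n = 12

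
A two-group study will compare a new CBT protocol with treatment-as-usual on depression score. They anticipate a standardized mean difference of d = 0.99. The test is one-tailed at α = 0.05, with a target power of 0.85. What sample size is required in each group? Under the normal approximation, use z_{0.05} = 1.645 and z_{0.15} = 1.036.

For two independent groups with equal n: n = 2·((z_{α} + z_β) / d)².
z_{α} + z_β = 1.645 + 1.036 = 2.681.
n = 2 × (2.681 / 0.99)² = 2 × 2.708² = 2 × 7.33 = 14.7.
Round up to the next whole participant.

n = 15 per group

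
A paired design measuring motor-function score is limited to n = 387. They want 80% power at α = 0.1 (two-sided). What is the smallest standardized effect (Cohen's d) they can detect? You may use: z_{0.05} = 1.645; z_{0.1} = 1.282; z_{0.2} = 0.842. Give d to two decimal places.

For a single sample (or paired design) of n = 387: d_min = (z_{α/2} + z_β)/√n.
z-sum = 1.645 + 0.842 = 2.487.
d_min = 2.487 / √387 = 2.487 / 19.672 = 0.126.

d_min ≈ 0.13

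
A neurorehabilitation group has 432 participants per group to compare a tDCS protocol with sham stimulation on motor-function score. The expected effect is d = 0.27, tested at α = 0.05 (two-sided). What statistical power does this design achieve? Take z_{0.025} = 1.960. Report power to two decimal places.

power ≈ 0.98

For two equal groups, power = Φ(d·√(n/2) − z_{α/2}).
d·√(n/2) = 0.27 × √(432/2) = 0.27 × 14.697 = 3.968.
z_β = 3.968 − 1.960 = 2.008.
Power = Φ(2.008) = 0.978.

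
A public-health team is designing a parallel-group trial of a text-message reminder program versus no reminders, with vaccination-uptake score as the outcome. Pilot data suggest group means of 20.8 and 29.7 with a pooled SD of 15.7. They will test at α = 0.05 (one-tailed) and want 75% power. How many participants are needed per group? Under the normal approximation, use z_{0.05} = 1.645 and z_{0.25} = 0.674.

n = 34 per group

Cohen's d = |M₁ − M₂| / SD_pooled = |20.8 − 29.7| / 15.7 = 8.9 / 15.7 = 0.567.
For two independent groups with equal n: n = 2·((z_{α} + z_β) / d)².
z_{α} + z_β = 1.645 + 0.674 = 2.319.
n = 2 × (2.319 / 0.567)² = 2 × 4.090² = 2 × 16.73 = 33.5.
Round up to the next whole participant.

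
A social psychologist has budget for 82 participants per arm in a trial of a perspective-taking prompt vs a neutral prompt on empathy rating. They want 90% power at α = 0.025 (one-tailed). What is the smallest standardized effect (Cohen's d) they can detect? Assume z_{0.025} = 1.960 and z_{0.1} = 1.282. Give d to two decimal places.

d_min ≈ 0.51

For two independent groups of n = 82 each: d_min = (z_{α} + z_β)·√(2/n).
z-sum = 1.960 + 1.282 = 3.242.
d_min = 3.242 × √(2/82) = 3.242 × 0.1562 = 0.506.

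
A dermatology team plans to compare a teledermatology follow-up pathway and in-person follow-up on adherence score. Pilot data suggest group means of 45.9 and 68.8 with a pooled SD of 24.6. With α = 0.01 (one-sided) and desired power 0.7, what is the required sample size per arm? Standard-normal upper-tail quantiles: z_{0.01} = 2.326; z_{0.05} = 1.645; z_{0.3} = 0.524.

Cohen's d = |M₁ − M₂| / SD_pooled = |45.9 − 68.8| / 24.6 = 22.9 / 24.6 = 0.931.
For two independent groups with equal n: n = 2·((z_{α} + z_β) / d)².
z_{α} + z_β = 2.326 + 0.524 = 2.850.
n = 2 × (2.850 / 0.931)² = 2 × 3.061² = 2 × 9.37 = 18.7.
Round up to the next whole participant.

n = 19 per group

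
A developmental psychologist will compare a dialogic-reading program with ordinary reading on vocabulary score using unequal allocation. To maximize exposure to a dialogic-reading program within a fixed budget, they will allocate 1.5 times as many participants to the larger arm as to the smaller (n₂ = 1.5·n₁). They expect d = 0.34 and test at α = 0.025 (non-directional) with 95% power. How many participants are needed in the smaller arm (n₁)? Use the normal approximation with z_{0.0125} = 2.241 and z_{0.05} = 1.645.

n₁ = 218

With allocation ratio k = n₂/n₁ = 1.5, Var(x̄₁−x̄₂) = σ²(1/n₁ + 1/(k·n₁)) = σ²·(k+1)/(k·n₁).
So n₁ = (1 + 1/k)·((z_{α/2} + z_β)/d)² = 1.667 × (3.886/0.34)².
n₁ = 1.667 × 130.63 = 217.7.
Round up: n₁ = 218, giving n₂ = 1.5 × 218 = 327.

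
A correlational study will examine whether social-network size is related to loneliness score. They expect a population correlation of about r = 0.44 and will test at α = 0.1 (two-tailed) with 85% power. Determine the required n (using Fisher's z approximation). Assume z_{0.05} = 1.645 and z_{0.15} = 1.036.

Fisher's z: C = ½·ln((1+r)/(1−r)) = ½·ln(2.5714) = 0.4722.
n = ((z_{α/2} + z_β)/C)² + 3.
(1.645 + 1.036) / 0.4722 = 2.681 / 0.4722 = 5.678.
n = 5.678² + 3 = 32.24 + 3 = 35.2.
Round up.

n = 36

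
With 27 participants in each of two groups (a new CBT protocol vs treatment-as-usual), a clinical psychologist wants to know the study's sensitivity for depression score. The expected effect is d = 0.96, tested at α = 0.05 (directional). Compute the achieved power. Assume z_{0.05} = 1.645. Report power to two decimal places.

For two equal groups, power = Φ(d·√(n/2) − z_{α}).
d·√(n/2) = 0.96 × √(27/2) = 0.96 × 3.674 = 3.527.
z_β = 3.527 − 1.645 = 1.882.
Power = Φ(1.882) = 0.970.

power ≈ 0.97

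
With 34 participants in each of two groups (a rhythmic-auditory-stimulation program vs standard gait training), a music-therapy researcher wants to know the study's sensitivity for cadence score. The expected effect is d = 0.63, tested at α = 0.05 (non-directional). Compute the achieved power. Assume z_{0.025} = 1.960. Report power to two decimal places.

power ≈ 0.74

For two equal groups, power = Φ(d·√(n/2) − z_{α/2}).
d·√(n/2) = 0.63 × √(34/2) = 0.63 × 4.123 = 2.598.
z_β = 2.598 − 1.960 = 0.638.
Power = Φ(0.638) = 0.738.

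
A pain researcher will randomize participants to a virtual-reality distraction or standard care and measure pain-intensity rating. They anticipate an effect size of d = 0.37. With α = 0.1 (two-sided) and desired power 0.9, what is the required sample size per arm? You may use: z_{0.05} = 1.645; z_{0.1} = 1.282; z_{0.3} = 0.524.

For two independent groups with equal n: n = 2·((z_{α/2} + z_β) / d)².
z_{α/2} + z_β = 1.645 + 1.282 = 2.927.
n = 2 × (2.927 / 0.37)² = 2 × 7.911² = 2 × 62.58 = 125.2.
Round up to the next whole participant.

n = 126 per group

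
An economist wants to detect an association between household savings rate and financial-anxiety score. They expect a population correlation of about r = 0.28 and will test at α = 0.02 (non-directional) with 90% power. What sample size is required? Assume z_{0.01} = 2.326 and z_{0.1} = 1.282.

n = 161

Fisher's z: C = ½·ln((1+r)/(1−r)) = ½·ln(1.7778) = 0.2877.
n = ((z_{α/2} + z_β)/C)² + 3.
(2.326 + 1.282) / 0.2877 = 3.608 / 0.2877 = 12.541.
n = 12.541² + 3 = 157.27 + 3 = 160.3.
Round up.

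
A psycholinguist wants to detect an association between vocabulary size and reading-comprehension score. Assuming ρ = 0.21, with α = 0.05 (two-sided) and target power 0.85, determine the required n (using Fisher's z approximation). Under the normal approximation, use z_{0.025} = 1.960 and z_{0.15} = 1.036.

Fisher's z: C = ½·ln((1+r)/(1−r)) = ½·ln(1.5316) = 0.2132.
n = ((z_{α/2} + z_β)/C)² + 3.
(1.960 + 1.036) / 0.2132 = 2.996 / 0.2132 = 14.053.
n = 14.053² + 3 = 197.47 + 3 = 200.5.
Round up.

n = 201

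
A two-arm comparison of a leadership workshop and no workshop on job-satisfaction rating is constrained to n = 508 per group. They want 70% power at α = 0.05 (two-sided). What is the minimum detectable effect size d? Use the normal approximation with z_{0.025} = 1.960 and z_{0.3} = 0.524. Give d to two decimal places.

For two independent groups of n = 508 each: d_min = (z_{α/2} + z_β)·√(2/n).
z-sum = 1.960 + 0.524 = 2.484.
d_min = 2.484 × √(2/508) = 2.484 × 0.0627 = 0.156.

d_min ≈ 0.16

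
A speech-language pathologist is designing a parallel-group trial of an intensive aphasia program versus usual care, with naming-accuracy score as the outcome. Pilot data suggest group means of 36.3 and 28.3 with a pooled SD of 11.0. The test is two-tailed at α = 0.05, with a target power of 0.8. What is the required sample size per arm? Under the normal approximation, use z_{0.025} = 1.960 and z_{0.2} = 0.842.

Cohen's d = |M₁ − M₂| / SD_pooled = |36.3 − 28.3| / 11.0 = 8.0 / 11.0 = 0.727.
For two independent groups with equal n: n = 2·((z_{α/2} + z_β) / d)².
z_{α/2} + z_β = 1.960 + 0.842 = 2.802.
n = 2 × (2.802 / 0.727)² = 2 × 3.854² = 2 × 14.85 = 29.7.
Round up to the next whole participant.

n = 30 per group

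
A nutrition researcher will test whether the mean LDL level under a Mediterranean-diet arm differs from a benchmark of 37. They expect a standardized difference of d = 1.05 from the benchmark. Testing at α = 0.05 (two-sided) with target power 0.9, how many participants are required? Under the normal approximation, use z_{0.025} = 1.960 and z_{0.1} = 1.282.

n = 10

For a one-sample test: n = ((z_{α/2} + z_β) / d)².
z_{α/2} + z_β = 1.960 + 1.282 = 3.242.
n = (3.242 / 1.05)² = 3.088² = 9.53.
Round up.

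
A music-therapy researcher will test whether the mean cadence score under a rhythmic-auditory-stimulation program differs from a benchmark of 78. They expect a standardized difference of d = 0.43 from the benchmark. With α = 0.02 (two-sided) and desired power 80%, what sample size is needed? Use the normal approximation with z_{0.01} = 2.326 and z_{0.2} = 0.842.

For a one-sample test: n = ((z_{α/2} + z_β) / d)².
z_{α/2} + z_β = 2.326 + 0.842 = 3.168.
n = (3.168 / 0.43)² = 7.367² = 54.28.
Round up.

n = 55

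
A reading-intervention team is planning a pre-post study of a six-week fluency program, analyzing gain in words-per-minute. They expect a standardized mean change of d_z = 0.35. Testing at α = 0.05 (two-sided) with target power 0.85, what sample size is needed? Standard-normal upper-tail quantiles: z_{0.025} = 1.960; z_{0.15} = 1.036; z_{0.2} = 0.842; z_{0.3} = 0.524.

For a paired (one-sample on differences) test: n = ((z_{α/2} + z_β) / d)².
z_{α/2} + z_β = 1.960 + 1.036 = 2.996.
n = (2.996 / 0.35)² = 8.560² = 73.27.
Round up.

n = 74 pairs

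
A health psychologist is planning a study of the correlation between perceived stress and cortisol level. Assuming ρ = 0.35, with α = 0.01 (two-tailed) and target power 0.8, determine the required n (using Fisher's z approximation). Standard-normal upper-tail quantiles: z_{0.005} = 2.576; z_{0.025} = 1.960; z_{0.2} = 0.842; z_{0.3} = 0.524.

Fisher's z: C = ½·ln((1+r)/(1−r)) = ½·ln(2.0769) = 0.3654.
n = ((z_{α/2} + z_β)/C)² + 3.
(2.576 + 0.842) / 0.3654 = 3.418 / 0.3654 = 9.354.
n = 9.354² + 3 = 87.50 + 3 = 90.5.
Round up.

n = 91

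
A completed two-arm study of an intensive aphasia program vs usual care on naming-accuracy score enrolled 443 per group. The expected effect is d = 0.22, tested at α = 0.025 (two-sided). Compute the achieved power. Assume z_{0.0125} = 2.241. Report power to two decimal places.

power ≈ 0.85

For two equal groups, power = Φ(d·√(n/2) − z_{α/2}).
d·√(n/2) = 0.22 × √(443/2) = 0.22 × 14.883 = 3.274.
z_β = 3.274 − 2.241 = 1.033.
Power = Φ(1.033) = 0.849.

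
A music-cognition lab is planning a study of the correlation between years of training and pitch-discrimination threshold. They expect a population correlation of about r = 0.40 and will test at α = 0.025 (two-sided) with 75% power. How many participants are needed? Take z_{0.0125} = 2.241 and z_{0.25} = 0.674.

Fisher's z: C = ½·ln((1+r)/(1−r)) = ½·ln(2.3333) = 0.4236.
n = ((z_{α/2} + z_β)/C)² + 3.
(2.241 + 0.674) / 0.4236 = 2.915 / 0.4236 = 6.881.
n = 6.881² + 3 = 47.35 + 3 = 50.4.
Round up.

n = 51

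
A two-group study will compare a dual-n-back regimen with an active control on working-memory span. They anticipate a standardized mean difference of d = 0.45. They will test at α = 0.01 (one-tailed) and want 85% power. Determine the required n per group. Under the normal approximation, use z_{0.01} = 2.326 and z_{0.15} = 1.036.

n = 112 per group

For two independent groups with equal n: n = 2·((z_{α} + z_β) / d)².
z_{α} + z_β = 2.326 + 1.036 = 3.362.
n = 2 × (3.362 / 0.45)² = 2 × 7.471² = 2 × 55.82 = 111.6.
Round up to the next whole participant.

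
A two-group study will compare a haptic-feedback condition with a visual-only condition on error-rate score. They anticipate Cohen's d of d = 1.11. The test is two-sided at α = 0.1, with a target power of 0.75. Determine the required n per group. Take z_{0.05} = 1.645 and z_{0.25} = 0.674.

For two independent groups with equal n: n = 2·((z_{α/2} + z_β) / d)².
z_{α/2} + z_β = 1.645 + 0.674 = 2.319.
n = 2 × (2.319 / 1.11)² = 2 × 2.089² = 2 × 4.36 = 8.7.
Round up to the next whole participant.

n = 9 per group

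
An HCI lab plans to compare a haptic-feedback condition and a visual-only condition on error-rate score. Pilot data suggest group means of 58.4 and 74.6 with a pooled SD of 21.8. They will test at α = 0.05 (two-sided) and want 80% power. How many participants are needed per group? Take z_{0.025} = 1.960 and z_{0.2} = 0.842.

n = 29 per group

Cohen's d = |M₁ − M₂| / SD_pooled = |58.4 − 74.6| / 21.8 = 16.2 / 21.8 = 0.743.
For two independent groups with equal n: n = 2·((z_{α/2} + z_β) / d)².
z_{α/2} + z_β = 1.960 + 0.842 = 2.802.
n = 2 × (2.802 / 0.743)² = 2 × 3.771² = 2 × 14.22 = 28.4.
Round up to the next whole participant.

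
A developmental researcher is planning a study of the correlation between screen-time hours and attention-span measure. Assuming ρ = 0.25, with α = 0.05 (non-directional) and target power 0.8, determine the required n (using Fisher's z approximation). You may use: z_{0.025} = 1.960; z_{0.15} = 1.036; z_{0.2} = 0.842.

n = 124

Fisher's z: C = ½·ln((1+r)/(1−r)) = ½·ln(1.6667) = 0.2554.
n = ((z_{α/2} + z_β)/C)² + 3.
(1.960 + 0.842) / 0.2554 = 2.802 / 0.2554 = 10.971.
n = 10.971² + 3 = 120.36 + 3 = 123.4.
Round up.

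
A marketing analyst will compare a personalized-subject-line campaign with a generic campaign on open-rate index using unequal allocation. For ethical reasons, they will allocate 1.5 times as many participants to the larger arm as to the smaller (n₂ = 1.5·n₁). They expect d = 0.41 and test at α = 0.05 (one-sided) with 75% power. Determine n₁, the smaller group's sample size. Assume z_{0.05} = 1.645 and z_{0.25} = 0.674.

n₁ = 54

With allocation ratio k = n₂/n₁ = 1.5, Var(x̄₁−x̄₂) = σ²(1/n₁ + 1/(k·n₁)) = σ²·(k+1)/(k·n₁).
So n₁ = (1 + 1/k)·((z_{α} + z_β)/d)² = 1.667 × (2.319/0.41)².
n₁ = 1.667 × 31.99 = 53.3.
Round up: n₁ = 54, giving n₂ = 1.5 × 54 = 81.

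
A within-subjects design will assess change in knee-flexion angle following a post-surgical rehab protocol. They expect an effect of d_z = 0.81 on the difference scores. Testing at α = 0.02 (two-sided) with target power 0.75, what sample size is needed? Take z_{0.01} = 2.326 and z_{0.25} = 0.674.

n = 14 pairs

For a paired (one-sample on differences) test: n = ((z_{α/2} + z_β) / d)².
z_{α/2} + z_β = 2.326 + 0.674 = 3.000.
n = (3.000 / 0.81)² = 3.704² = 13.72.
Round up.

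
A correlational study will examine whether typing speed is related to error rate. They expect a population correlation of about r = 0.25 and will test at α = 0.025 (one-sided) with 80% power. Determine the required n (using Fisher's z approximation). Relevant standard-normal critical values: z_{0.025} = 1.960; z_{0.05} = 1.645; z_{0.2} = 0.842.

n = 124

Fisher's z: C = ½·ln((1+r)/(1−r)) = ½·ln(1.6667) = 0.2554.
n = ((z_{α} + z_β)/C)² + 3.
(1.960 + 0.842) / 0.2554 = 2.802 / 0.2554 = 10.971.
n = 10.971² + 3 = 120.36 + 3 = 123.4.
Round up.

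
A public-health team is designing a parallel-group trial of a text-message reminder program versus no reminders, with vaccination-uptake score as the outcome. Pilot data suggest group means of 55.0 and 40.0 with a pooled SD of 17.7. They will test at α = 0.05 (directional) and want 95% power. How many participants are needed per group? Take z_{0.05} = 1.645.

n = 31 per group

Cohen's d = |M₁ − M₂| / SD_pooled = |55.0 − 40.0| / 17.7 = 15.0 / 17.7 = 0.847.
For two independent groups with equal n: n = 2·((z_{α} + z_β) / d)².
z_{α} + z_β = 1.645 + 1.645 = 3.290.
n = 2 × (3.290 / 0.847)² = 2 × 3.884² = 2 × 15.09 = 30.2.
Round up to the next whole participant.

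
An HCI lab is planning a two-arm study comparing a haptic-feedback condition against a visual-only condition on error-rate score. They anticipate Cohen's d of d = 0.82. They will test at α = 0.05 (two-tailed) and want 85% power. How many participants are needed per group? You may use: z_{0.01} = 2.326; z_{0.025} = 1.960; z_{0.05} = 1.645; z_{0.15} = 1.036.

n = 27 per group

For two independent groups with equal n: n = 2·((z_{α/2} + z_β) / d)².
z_{α/2} + z_β = 1.960 + 1.036 = 2.996.
n = 2 × (2.996 / 0.82)² = 2 × 3.654² = 2 × 13.35 = 26.7.
Round up to the next whole participant.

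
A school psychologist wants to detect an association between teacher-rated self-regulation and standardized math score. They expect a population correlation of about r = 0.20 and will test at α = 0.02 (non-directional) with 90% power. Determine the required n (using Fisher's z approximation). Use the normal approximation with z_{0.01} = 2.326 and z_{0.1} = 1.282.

n = 320

Fisher's z: C = ½·ln((1+r)/(1−r)) = ½·ln(1.5000) = 0.2027.
n = ((z_{α/2} + z_β)/C)² + 3.
(2.326 + 1.282) / 0.2027 = 3.608 / 0.2027 = 17.800.
n = 17.800² + 3 = 316.83 + 3 = 319.8.
Round up.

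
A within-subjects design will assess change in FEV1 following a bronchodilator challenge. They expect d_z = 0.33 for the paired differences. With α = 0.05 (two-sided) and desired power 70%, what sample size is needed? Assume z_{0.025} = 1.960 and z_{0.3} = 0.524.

n = 57 pairs

For a paired (one-sample on differences) test: n = ((z_{α/2} + z_β) / d)².
z_{α/2} + z_β = 1.960 + 0.524 = 2.484.
n = (2.484 / 0.33)² = 7.527² = 56.66.
Round up.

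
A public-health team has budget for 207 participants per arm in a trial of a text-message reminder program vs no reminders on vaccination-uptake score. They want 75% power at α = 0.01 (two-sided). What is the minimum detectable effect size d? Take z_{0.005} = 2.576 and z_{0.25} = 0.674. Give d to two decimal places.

For two independent groups of n = 207 each: d_min = (z_{α/2} + z_β)·√(2/n).
z-sum = 2.576 + 0.674 = 3.250.
d_min = 3.250 × √(2/207) = 3.250 × 0.0983 = 0.319.

d_min ≈ 0.32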